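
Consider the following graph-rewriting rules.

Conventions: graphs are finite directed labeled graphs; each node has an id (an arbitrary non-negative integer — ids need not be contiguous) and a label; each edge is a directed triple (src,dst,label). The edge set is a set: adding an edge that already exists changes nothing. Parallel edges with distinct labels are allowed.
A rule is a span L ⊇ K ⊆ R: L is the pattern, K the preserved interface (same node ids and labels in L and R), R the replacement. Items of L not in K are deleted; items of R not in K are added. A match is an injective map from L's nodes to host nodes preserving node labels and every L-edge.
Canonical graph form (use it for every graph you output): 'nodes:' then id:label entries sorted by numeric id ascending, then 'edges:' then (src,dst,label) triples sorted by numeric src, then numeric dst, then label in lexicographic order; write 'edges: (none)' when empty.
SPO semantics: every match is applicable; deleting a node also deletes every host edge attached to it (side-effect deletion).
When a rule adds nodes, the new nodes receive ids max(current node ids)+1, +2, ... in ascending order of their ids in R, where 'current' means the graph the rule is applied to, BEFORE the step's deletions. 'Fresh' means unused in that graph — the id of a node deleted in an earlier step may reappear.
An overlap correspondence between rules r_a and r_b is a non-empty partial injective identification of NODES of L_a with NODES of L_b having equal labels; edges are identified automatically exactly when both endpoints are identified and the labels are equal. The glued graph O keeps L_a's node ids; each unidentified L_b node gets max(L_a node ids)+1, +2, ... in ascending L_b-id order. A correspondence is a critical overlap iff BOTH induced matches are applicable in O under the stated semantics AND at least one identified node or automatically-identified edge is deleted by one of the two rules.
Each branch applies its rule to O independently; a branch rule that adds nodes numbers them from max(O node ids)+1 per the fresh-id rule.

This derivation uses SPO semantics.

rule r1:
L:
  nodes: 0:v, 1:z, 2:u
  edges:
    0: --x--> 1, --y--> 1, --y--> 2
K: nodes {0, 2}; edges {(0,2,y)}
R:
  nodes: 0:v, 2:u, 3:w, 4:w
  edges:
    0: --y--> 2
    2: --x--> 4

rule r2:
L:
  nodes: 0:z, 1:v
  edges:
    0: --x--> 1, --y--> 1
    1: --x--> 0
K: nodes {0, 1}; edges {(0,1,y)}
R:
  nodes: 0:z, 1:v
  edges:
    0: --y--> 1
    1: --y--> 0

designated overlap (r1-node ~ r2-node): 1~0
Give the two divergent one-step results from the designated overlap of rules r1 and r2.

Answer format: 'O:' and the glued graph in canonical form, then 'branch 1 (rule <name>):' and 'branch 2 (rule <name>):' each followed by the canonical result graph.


O:
nodes: 0:v, 1:z, 2:u, 3:v
edges: (0,1,x); (0,1,y); (0,2,y); (1,3,x); (1,3,y); (3,1,x)
branch 1 (rule r1):
nodes: 0:v, 2:u, 3:v, 4:w, 5:w
edges: (0,2,y); (2,5,x)
branch 2 (rule r2):
nodes: 0:v, 1:z, 2:u, 3:v
edges: (0,1,x); (0,1,y); (0,2,y); (1,3,y); (3,1,y)


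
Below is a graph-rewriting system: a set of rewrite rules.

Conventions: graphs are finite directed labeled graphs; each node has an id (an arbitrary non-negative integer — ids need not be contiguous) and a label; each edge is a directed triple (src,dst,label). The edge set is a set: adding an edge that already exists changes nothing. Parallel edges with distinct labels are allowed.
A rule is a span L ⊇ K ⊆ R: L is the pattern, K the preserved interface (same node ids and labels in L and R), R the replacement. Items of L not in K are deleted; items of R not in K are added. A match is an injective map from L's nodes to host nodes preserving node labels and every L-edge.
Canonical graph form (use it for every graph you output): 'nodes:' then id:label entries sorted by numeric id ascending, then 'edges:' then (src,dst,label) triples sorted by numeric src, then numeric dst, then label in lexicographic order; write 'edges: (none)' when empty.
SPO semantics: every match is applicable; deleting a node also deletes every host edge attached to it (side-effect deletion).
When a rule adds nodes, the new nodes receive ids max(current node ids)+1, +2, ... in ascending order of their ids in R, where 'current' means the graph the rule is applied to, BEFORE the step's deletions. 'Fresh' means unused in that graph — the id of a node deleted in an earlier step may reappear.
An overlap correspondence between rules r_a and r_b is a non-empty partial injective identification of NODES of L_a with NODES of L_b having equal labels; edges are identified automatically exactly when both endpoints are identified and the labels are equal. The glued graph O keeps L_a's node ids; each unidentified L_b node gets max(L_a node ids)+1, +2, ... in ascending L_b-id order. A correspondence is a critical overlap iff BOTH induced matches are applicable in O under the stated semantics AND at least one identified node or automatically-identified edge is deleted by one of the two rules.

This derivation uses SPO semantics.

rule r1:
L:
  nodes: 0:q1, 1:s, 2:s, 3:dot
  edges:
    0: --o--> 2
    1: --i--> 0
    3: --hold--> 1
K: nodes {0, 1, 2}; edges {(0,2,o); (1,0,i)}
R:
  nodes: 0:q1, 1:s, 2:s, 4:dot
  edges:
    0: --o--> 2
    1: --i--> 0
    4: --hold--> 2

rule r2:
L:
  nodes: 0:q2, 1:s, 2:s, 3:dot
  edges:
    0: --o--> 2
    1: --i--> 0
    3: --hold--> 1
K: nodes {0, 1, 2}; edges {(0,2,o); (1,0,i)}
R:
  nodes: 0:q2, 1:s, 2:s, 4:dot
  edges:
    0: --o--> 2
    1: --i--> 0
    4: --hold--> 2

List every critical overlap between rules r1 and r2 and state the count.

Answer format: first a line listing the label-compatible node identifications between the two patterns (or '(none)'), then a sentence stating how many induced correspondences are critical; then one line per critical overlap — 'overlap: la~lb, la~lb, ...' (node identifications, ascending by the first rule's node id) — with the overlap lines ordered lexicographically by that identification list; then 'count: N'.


label-compatible node identifications between L(r1) and L(r2): 1~1, 1~2, 2~1, 2~2, 3~3
7 of the induced correspondences are critical overlaps of r1 and r2.
overlap: 1~1, 2~2, 3~3
overlap: 1~1, 3~3
overlap: 1~2, 2~1, 3~3
overlap: 1~2, 3~3
overlap: 2~1, 3~3
overlap: 2~2, 3~3
overlap: 3~3
count: 7


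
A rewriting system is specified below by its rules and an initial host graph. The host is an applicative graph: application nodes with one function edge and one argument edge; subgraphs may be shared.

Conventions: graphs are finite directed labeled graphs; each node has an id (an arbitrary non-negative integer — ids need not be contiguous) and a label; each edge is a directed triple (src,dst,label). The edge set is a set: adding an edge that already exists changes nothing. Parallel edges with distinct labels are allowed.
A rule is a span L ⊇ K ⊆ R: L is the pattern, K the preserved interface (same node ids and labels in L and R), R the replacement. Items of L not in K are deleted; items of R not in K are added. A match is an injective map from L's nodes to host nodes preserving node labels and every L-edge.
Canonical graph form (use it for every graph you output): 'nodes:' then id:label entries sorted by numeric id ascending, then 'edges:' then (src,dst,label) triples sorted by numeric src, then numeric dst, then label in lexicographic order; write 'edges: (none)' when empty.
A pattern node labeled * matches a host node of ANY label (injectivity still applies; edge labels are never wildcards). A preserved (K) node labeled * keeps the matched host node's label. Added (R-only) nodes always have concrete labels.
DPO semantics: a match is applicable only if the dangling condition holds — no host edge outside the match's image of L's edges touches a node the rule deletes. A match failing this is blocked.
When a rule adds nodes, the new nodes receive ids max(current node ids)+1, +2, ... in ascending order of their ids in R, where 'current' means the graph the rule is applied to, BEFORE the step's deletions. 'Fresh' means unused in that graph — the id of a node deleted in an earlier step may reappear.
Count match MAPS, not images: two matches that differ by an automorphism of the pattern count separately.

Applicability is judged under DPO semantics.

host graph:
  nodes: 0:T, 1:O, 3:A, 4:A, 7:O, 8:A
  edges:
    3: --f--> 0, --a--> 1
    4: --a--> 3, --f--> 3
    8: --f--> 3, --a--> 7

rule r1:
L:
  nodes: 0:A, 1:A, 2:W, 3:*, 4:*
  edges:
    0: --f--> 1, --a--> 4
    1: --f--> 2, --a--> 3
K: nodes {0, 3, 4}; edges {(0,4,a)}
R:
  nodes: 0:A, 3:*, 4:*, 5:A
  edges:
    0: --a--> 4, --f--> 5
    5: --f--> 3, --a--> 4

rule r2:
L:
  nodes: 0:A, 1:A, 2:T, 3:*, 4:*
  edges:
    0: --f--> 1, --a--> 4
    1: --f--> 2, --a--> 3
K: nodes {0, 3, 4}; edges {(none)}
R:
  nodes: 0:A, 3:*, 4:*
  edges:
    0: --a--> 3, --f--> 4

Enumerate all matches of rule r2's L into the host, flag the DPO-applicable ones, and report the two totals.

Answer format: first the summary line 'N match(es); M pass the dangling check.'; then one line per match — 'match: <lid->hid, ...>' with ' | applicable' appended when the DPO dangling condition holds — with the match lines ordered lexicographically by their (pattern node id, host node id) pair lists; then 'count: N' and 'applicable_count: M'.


1 match(es); 0 pass the dangling check.
match: 0->8, 1->3, 2->0, 3->1, 4->7
count: 1
applicable_count: 0


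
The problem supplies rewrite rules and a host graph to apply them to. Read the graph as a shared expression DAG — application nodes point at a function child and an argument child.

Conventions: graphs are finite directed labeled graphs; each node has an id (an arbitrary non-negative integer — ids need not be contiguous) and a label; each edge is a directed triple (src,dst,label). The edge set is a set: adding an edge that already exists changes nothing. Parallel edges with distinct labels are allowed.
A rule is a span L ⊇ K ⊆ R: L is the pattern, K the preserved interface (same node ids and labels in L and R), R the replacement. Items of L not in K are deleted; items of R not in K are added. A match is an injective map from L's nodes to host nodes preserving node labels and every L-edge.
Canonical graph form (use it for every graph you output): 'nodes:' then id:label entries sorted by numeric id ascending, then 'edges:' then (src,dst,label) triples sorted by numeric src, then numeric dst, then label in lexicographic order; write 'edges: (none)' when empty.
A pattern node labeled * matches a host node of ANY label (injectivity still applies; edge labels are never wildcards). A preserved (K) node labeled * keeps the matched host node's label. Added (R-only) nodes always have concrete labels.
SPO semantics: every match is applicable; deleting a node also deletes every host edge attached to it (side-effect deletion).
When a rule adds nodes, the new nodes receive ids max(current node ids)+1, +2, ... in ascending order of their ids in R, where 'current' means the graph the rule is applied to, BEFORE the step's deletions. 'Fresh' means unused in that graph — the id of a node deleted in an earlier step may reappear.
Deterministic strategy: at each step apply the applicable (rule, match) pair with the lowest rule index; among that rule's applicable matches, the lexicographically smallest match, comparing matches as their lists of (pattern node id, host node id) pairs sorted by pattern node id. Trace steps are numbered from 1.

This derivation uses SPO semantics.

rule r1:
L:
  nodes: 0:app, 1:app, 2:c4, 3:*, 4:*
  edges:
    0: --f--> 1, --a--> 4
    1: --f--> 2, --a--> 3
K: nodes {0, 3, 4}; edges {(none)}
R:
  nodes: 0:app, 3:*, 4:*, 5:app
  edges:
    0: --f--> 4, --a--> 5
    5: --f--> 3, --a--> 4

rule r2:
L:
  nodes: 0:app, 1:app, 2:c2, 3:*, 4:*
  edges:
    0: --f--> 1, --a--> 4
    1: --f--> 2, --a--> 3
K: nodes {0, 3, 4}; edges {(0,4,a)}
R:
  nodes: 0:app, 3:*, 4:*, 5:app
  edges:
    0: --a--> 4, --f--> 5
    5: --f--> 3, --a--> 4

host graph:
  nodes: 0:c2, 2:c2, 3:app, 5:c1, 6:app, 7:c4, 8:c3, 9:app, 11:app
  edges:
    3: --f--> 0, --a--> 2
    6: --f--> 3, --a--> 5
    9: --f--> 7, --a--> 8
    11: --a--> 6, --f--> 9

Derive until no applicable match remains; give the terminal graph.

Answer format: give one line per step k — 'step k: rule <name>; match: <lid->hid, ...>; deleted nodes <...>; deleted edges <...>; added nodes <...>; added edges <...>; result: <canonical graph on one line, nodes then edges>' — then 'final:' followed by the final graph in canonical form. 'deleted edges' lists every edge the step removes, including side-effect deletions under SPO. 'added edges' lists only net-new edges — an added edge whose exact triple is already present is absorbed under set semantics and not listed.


step 1: rule r1; match: 0->11, 1->9, 2->7, 3->8, 4->6; deleted nodes 7, 9; deleted edges (9,7,f); (9,8,a); (11,6,a); (11,9,f); added nodes 12; added edges (11,6,f); (11,12,a); (12,6,a); (12,8,f); result: nodes: 0:c2, 2:c2, 3:app, 5:c1, 6:app, 8:c3, 11:app, 12:app edges: (3,0,f); (3,2,a); (6,3,f); (6,5,a); (11,6,f); (11,12,a); (12,6,a); (12,8,f)
step 2: rule r2; match: 0->6, 1->3, 2->0, 3->2, 4->5; deleted nodes 0, 3; deleted edges (3,0,f); (3,2,a); (6,3,f); added nodes 13; added edges (6,13,f); (13,2,f); (13,5,a); result: nodes: 2:c2, 5:c1, 6:app, 8:c3, 11:app, 12:app, 13:app edges: (6,5,a); (6,13,f); (11,6,f); (11,12,a); (12,6,a); (12,8,f); (13,2,f); (13,5,a)
final:
nodes: 2:c2, 5:c1, 6:app, 8:c3, 11:app, 12:app, 13:app
edges: (6,5,a); (6,13,f); (11,6,f); (11,12,a); (12,6,a); (12,8,f); (13,2,f); (13,5,a)


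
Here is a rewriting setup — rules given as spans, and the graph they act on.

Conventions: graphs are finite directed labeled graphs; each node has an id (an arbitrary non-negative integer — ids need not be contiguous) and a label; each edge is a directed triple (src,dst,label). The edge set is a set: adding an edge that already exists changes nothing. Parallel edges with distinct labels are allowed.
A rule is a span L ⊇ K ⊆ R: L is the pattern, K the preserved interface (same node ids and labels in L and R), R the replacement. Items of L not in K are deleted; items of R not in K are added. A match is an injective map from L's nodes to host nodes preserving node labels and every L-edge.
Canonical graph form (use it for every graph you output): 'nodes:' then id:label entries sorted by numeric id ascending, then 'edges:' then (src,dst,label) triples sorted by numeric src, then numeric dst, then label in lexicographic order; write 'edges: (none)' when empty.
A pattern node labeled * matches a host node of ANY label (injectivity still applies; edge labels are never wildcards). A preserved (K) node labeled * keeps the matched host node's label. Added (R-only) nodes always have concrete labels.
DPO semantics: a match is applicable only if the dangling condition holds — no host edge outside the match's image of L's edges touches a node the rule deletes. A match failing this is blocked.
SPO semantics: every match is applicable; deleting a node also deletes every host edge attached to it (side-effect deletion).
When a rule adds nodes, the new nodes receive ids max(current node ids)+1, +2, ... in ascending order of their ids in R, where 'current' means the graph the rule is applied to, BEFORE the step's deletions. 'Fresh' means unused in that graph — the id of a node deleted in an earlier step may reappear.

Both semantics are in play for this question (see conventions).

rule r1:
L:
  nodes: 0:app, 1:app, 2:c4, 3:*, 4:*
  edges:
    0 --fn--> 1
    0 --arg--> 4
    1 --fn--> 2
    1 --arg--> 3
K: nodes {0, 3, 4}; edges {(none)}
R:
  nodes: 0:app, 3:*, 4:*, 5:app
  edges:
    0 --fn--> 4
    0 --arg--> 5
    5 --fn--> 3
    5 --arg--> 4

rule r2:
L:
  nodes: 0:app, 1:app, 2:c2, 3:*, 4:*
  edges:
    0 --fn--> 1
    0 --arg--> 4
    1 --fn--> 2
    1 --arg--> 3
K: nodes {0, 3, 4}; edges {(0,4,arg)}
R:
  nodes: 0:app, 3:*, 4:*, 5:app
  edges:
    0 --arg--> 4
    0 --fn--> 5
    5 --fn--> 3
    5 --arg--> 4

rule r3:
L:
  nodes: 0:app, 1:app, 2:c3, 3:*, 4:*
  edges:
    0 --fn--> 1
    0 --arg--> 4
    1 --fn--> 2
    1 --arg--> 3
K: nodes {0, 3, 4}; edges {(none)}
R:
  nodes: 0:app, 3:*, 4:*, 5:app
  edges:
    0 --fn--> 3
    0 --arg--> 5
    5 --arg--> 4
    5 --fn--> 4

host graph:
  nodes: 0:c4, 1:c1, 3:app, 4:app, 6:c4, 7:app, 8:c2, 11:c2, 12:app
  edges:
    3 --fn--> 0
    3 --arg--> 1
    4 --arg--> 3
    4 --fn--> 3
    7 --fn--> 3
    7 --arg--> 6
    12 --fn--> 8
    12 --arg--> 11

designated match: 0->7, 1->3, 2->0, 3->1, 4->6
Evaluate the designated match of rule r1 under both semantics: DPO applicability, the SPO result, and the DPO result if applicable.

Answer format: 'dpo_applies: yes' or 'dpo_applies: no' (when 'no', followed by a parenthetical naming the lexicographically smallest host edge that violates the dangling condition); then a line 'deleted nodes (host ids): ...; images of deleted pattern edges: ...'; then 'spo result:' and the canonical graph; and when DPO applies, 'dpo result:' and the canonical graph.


dpo_applies: no
(the rule deletes node 3, which keeps host edge (4,3,arg) outside the match image — the dangling condition fails, DPO blocks; SPO proceeds and side-deletes such edges)
deleted nodes (host ids): 0, 3; images of deleted pattern edges: (3,0,fn); (3,1,arg); (7,3,fn); (7,6,arg)
spo result:
nodes: 1:c1, 4:app, 6:c4, 7:app, 8:c2, 11:c2, 12:app, 13:app
edges: (7,6,fn); (7,13,arg); (12,8,fn); (12,11,arg); (13,1,fn); (13,6,arg)


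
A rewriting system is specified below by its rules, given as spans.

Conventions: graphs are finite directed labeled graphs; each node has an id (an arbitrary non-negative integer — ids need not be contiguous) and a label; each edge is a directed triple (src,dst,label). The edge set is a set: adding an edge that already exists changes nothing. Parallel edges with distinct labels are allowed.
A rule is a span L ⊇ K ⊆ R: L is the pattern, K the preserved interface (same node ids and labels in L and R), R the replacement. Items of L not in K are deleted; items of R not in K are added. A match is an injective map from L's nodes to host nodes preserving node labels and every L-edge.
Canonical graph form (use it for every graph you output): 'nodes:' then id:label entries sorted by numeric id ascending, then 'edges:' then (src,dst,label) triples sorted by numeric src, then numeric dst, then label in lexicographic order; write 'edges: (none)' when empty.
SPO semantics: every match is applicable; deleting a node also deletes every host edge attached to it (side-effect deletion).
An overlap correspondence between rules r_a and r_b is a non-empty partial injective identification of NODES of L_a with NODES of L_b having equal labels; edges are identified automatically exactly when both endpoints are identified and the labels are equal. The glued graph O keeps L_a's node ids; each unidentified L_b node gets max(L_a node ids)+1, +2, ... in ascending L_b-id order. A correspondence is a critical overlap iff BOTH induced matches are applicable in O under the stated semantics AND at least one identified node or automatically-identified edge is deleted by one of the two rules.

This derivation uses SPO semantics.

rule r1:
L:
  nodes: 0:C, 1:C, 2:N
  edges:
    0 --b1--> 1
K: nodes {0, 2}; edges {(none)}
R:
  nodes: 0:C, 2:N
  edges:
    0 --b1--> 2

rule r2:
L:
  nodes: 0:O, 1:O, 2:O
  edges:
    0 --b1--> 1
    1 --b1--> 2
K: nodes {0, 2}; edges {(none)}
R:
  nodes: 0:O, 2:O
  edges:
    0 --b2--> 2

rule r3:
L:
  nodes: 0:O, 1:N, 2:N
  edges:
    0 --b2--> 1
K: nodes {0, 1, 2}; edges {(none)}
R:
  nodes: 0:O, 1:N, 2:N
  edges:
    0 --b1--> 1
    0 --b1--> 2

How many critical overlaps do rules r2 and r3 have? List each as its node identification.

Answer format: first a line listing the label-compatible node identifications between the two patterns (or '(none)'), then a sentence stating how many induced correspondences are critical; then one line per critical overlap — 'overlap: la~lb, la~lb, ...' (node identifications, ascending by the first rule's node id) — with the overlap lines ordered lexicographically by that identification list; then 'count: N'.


label-compatible node identifications between L(r2) and L(r3): 0~0, 1~0, 2~0
1 of the induced correspondences is a critical overlap of r2 and r3.
overlap: 1~0
count: 1


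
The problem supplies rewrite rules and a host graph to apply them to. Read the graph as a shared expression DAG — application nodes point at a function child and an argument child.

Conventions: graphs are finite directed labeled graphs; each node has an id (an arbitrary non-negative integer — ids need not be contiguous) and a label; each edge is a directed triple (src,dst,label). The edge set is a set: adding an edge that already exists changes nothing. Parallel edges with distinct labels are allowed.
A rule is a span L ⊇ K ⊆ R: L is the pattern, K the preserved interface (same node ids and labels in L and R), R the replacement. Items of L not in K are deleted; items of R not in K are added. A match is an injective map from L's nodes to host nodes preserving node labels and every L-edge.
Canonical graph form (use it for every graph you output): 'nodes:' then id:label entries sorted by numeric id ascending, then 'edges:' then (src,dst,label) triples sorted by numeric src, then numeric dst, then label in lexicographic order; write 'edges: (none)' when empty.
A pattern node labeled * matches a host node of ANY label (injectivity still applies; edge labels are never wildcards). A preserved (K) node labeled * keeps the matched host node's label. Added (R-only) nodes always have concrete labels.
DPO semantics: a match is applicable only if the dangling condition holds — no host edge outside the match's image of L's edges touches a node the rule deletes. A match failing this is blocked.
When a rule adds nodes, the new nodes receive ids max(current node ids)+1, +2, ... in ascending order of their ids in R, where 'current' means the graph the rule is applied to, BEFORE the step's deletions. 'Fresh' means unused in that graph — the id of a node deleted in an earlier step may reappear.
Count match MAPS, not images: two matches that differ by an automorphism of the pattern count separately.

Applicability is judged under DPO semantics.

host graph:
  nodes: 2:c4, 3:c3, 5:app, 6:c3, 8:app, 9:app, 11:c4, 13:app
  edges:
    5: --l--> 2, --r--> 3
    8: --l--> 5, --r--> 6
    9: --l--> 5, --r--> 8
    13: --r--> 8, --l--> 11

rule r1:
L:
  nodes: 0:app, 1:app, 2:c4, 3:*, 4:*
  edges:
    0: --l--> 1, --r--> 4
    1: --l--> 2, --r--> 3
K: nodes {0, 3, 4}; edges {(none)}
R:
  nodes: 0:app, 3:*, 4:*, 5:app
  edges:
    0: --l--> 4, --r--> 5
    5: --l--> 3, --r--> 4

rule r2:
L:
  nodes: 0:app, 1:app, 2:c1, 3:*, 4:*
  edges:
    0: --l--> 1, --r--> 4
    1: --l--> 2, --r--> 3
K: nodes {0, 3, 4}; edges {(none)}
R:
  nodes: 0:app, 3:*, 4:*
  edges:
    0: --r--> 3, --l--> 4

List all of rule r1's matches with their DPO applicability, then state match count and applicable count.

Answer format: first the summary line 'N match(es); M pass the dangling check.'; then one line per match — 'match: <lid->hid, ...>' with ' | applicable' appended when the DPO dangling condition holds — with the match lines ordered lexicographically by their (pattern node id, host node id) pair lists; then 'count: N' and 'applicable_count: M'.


2 match(es); 0 pass the dangling check.
match: 0->8, 1->5, 2->2, 3->3, 4->6
match: 0->9, 1->5, 2->2, 3->3, 4->8
count: 2
applicable_count: 0


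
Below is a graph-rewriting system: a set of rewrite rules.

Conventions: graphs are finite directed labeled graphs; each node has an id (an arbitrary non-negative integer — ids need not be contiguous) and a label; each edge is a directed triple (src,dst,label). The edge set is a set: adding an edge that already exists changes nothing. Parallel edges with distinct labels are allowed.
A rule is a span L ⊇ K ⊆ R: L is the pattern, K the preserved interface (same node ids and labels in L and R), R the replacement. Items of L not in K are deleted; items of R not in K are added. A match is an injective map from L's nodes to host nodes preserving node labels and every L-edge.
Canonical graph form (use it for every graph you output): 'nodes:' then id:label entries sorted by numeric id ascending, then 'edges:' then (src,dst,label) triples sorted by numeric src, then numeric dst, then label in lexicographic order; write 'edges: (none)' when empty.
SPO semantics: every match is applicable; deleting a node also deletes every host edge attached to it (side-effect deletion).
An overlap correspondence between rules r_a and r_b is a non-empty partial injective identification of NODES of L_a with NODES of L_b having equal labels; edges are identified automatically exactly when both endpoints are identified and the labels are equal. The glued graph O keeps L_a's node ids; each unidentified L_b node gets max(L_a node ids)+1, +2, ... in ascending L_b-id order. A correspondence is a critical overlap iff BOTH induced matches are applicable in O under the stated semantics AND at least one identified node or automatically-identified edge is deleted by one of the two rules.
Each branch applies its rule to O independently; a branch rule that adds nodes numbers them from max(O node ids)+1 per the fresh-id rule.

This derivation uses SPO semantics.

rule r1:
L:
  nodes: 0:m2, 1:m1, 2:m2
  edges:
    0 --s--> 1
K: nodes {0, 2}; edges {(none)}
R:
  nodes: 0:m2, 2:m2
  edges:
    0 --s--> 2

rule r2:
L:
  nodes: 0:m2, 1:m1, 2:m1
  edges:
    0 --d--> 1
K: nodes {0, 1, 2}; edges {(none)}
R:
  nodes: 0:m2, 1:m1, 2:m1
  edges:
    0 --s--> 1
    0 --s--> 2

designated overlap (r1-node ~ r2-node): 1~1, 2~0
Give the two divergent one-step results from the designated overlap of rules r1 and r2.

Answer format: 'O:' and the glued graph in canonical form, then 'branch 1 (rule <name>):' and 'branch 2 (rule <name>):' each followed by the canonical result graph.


O:
nodes: 0:m2, 1:m1, 2:m2, 3:m1
edges: (0,1,s); (2,1,d)
branch 1 (rule r1):
nodes: 0:m2, 2:m2, 3:m1
edges: (0,2,s)
branch 2 (rule r2):
nodes: 0:m2, 1:m1, 2:m2, 3:m1
edges: (0,1,s); (2,1,s); (2,3,s)


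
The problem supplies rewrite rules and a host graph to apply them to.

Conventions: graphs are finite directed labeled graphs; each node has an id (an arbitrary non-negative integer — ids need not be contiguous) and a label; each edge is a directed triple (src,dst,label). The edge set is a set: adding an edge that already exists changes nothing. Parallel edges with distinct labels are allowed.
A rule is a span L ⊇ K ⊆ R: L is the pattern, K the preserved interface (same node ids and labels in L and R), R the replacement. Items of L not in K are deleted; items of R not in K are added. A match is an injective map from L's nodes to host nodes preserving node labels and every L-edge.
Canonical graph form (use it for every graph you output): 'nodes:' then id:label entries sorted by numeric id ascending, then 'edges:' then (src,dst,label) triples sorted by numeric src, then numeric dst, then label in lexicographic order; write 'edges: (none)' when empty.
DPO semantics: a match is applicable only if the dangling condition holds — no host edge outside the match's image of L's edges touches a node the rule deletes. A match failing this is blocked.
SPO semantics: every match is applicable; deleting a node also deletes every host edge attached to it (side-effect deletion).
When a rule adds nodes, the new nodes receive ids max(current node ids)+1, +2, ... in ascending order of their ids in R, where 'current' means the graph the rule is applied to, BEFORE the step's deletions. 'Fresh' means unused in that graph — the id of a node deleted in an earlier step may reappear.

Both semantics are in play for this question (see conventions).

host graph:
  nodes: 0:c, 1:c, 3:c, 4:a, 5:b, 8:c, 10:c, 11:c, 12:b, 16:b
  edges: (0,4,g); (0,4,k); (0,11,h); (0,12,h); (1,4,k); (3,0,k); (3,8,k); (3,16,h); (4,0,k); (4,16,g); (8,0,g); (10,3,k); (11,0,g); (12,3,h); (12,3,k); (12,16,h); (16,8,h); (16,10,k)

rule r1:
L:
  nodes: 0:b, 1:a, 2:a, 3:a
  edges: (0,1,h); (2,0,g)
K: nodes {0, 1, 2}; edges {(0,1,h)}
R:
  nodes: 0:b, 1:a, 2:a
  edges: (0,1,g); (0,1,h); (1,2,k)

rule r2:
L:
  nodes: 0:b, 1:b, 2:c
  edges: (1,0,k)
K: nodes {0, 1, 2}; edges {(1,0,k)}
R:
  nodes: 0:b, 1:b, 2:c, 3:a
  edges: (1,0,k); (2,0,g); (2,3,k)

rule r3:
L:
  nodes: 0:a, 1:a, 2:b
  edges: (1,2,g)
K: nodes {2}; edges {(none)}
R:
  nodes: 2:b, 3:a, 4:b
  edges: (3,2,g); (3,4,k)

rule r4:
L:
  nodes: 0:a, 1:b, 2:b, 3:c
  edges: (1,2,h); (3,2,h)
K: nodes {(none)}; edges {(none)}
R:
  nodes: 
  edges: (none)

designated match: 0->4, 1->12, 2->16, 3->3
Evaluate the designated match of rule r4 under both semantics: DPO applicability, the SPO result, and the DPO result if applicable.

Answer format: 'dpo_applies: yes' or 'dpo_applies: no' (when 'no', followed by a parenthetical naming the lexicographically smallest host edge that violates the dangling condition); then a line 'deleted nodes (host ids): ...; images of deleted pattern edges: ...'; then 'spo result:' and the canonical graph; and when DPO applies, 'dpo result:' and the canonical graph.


dpo_applies: no
(the rule deletes node 4, which keeps host edge (0,4,g) outside the match image — the dangling condition fails, DPO blocks; SPO proceeds and side-deletes such edges)
deleted nodes (host ids): 3, 4, 12, 16; images of deleted pattern edges: (3,16,h); (12,16,h)
spo result:
nodes: 0:c, 1:c, 5:b, 8:c, 10:c, 11:c
edges: (0,11,h); (8,0,g); (11,0,g)


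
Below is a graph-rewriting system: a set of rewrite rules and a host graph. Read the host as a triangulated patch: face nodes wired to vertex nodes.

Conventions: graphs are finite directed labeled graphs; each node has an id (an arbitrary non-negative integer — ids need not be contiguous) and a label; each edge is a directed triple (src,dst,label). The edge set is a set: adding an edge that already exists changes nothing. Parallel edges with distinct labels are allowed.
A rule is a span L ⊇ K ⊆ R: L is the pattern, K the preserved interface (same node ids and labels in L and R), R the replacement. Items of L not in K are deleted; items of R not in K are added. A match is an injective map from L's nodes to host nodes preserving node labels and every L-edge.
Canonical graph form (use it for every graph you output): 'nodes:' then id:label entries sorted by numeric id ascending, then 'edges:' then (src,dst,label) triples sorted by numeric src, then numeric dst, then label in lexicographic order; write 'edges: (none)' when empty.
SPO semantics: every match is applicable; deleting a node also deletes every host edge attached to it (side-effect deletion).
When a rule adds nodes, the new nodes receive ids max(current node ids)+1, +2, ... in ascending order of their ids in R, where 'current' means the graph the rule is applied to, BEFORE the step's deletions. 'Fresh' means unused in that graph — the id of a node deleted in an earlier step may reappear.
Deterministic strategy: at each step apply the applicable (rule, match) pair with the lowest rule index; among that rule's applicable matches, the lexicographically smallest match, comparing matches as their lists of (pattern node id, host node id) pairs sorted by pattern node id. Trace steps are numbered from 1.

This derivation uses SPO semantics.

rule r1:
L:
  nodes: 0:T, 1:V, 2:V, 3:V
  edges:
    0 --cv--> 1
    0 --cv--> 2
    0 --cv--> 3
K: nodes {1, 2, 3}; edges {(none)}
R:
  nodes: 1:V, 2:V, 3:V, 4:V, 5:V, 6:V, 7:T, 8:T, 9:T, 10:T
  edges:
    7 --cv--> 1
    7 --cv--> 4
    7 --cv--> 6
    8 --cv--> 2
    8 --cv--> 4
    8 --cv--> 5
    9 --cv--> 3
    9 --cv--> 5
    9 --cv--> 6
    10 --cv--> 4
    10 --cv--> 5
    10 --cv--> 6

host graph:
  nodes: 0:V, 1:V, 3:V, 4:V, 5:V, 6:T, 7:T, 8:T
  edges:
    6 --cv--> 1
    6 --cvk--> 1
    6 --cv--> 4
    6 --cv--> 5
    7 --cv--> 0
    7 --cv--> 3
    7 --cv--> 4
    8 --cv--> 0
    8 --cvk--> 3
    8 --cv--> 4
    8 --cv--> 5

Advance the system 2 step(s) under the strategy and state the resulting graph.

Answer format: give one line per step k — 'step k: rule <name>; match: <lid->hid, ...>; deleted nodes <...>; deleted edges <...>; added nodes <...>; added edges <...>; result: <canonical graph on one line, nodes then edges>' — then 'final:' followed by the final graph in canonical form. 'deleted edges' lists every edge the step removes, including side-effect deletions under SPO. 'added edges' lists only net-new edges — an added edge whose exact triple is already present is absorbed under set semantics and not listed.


step 1: rule r1; match: 0->6, 1->1, 2->4, 3->5; deleted nodes 6; deleted edges (6,1,cv); (6,1,cvk); (6,4,cv); (6,5,cv); added nodes 9, 10, 11, 12, 13, 14, 15; added edges (12,1,cv); (12,9,cv); (12,11,cv); (13,4,cv); (13,9,cv); (13,10,cv); (14,5,cv); (14,10,cv); (14,11,cv); (15,9,cv); (15,10,cv); (15,11,cv); result: nodes: 0:V, 1:V, 3:V, 4:V, 5:V, 7:T, 8:T, 9:V, 10:V, 11:V, 12:T, 13:T, 14:T, 15:T edges: (7,0,cv); (7,3,cv); (7,4,cv); (8,0,cv); (8,3,cvk); (8,4,cv); (8,5,cv); (12,1,cv); (12,9,cv); (12,11,cv); (13,4,cv); (13,9,cv); (13,10,cv); (14,5,cv); (14,10,cv); (14,11,cv); (15,9,cv); (15,10,cv); (15,11,cv)
step 2: rule r1; match: 0->7, 1->0, 2->3, 3->4; deleted nodes 7; deleted edges (7,0,cv); (7,3,cv); (7,4,cv); added nodes 16, 17, 18, 19, 20, 21, 22; added edges (19,0,cv); (19,16,cv); (19,18,cv); (20,3,cv); (20,16,cv); (20,17,cv); (21,4,cv); (21,17,cv); (21,18,cv); (22,16,cv); (22,17,cv); (22,18,cv); result: nodes: 0:V, 1:V, 3:V, 4:V, 5:V, 8:T, 9:V, 10:V, 11:V, 12:T, 13:T, 14:T, 15:T, 16:V, 17:V, 18:V, 19:T, 20:T, 21:T, 22:T edges: (8,0,cv); (8,3,cvk); (8,4,cv); (8,5,cv); (12,1,cv); (12,9,cv); (12,11,cv); (13,4,cv); (13,9,cv); (13,10,cv); (14,5,cv); (14,10,cv); (14,11,cv); (15,9,cv); (15,10,cv); (15,11,cv); (19,0,cv); (19,16,cv); (19,18,cv); (20,3,cv); (20,16,cv); (20,17,cv); (21,4,cv); (21,17,cv); (21,18,cv); (22,16,cv); (22,17,cv); (22,18,cv)
final:
nodes: 0:V, 1:V, 3:V, 4:V, 5:V, 8:T, 9:V, 10:V, 11:V, 12:T, 13:T, 14:T, 15:T, 16:V, 17:V, 18:V, 19:T, 20:T, 21:T, 22:T
edges: (8,0,cv); (8,3,cvk); (8,4,cv); (8,5,cv); (12,1,cv); (12,9,cv); (12,11,cv); (13,4,cv); (13,9,cv); (13,10,cv); (14,5,cv); (14,10,cv); (14,11,cv); (15,9,cv); (15,10,cv); (15,11,cv); (19,0,cv); (19,16,cv); (19,18,cv); (20,3,cv); (20,16,cv); (20,17,cv); (21,4,cv); (21,17,cv); (21,18,cv); (22,16,cv); (22,17,cv); (22,18,cv)


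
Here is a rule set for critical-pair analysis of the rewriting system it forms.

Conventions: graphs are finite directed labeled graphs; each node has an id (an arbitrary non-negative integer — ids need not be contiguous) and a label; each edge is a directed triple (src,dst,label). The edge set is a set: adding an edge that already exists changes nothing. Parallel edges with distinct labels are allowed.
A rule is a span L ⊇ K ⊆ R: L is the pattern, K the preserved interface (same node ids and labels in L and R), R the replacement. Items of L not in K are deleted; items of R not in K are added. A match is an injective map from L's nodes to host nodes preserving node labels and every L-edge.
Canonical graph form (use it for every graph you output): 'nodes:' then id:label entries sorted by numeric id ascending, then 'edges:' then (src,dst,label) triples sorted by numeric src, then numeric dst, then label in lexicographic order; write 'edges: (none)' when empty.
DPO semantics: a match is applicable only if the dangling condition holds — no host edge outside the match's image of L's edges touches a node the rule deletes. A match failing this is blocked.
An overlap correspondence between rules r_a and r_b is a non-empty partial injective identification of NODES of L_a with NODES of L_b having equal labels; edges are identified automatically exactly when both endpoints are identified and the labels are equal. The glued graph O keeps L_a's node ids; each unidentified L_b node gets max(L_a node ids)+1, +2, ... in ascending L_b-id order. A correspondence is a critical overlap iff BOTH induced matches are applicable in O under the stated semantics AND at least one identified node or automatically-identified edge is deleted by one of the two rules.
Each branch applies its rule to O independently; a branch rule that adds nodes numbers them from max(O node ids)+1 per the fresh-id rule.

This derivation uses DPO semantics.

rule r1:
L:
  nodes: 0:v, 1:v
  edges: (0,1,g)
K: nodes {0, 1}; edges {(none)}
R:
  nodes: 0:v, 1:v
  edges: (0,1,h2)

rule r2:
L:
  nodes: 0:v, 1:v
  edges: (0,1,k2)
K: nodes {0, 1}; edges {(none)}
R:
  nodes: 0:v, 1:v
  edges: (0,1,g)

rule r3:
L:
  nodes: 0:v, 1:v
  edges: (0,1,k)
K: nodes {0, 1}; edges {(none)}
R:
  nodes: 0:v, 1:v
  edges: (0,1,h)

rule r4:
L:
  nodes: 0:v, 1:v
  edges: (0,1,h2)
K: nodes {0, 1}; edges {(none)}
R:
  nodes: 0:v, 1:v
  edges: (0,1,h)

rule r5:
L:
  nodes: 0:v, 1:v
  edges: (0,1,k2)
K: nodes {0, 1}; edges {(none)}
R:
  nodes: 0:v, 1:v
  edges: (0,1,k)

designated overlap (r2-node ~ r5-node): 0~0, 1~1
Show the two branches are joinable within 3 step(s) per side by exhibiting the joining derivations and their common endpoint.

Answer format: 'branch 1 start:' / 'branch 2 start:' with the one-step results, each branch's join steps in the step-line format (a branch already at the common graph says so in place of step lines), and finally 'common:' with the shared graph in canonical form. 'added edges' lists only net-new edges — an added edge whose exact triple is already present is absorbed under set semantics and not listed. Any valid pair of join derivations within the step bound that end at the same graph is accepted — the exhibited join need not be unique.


branch 1 start:
nodes: 0:v, 1:v
edges: (0,1,g)
branch 2 start:
nodes: 0:v, 1:v
edges: (0,1,k)
branch 1 step 1: rule r1; match: 0->0, 1->1; deleted nodes (none); deleted edges (0,1,g); added nodes (none); added edges (0,1,h2); result: nodes: 0:v, 1:v edges: (0,1,h2)
branch 1 step 2: rule r4; match: 0->0, 1->1; deleted nodes (none); deleted edges (0,1,h2); added nodes (none); added edges (0,1,h); result: nodes: 0:v, 1:v edges: (0,1,h)
branch 2 step 1: rule r3; match: 0->0, 1->1; deleted nodes (none); deleted edges (0,1,k); added nodes (none); added edges (0,1,h); result: nodes: 0:v, 1:v edges: (0,1,h)
common:
nodes: 0:v, 1:v
edges: (0,1,h)


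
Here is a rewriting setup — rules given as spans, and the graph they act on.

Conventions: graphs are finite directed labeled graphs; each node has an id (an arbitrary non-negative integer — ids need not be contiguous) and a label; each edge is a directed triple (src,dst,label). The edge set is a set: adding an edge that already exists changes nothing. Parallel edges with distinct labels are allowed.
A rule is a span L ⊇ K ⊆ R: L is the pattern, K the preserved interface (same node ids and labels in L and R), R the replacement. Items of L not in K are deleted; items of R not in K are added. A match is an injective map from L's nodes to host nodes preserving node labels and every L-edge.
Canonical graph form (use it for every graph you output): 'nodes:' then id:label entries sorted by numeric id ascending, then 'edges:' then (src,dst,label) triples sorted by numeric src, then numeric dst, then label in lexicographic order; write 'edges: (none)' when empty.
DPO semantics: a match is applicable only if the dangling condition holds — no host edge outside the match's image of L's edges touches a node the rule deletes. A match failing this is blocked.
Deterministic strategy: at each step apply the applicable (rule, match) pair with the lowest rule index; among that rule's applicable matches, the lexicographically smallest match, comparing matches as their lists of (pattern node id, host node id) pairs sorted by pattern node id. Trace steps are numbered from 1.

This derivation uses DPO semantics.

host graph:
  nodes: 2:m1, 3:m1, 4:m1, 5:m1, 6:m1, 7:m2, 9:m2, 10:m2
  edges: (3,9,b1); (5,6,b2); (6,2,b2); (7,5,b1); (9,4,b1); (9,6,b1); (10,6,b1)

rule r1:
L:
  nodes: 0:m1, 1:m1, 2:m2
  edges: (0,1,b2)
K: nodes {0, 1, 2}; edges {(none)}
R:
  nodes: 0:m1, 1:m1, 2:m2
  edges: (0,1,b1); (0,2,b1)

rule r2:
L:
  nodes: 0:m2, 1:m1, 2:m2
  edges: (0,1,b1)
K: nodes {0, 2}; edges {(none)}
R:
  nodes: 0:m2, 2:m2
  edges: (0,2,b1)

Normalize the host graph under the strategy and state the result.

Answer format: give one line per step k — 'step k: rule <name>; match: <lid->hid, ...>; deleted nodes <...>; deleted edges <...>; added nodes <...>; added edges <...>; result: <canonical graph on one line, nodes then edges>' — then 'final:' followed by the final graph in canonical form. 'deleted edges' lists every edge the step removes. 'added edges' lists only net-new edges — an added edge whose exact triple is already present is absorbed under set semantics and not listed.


step 1: rule r1; match: 0->5, 1->6, 2->7; deleted nodes (none); deleted edges (5,6,b2); added nodes (none); added edges (5,6,b1); (5,7,b1); result: nodes: 2:m1, 3:m1, 4:m1, 5:m1, 6:m1, 7:m2, 9:m2, 10:m2 edges: (3,9,b1); (5,6,b1); (5,7,b1); (6,2,b2); (7,5,b1); (9,4,b1); (9,6,b1); (10,6,b1)
step 2: rule r1; match: 0->6, 1->2, 2->7; deleted nodes (none); deleted edges (6,2,b2); added nodes (none); added edges (6,2,b1); (6,7,b1); result: nodes: 2:m1, 3:m1, 4:m1, 5:m1, 6:m1, 7:m2, 9:m2, 10:m2 edges: (3,9,b1); (5,6,b1); (5,7,b1); (6,2,b1); (6,7,b1); (7,5,b1); (9,4,b1); (9,6,b1); (10,6,b1)
step 3: rule r2; match: 0->9, 1->4, 2->7; deleted nodes 4; deleted edges (9,4,b1); added nodes (none); added edges (9,7,b1); result: nodes: 2:m1, 3:m1, 5:m1, 6:m1, 7:m2, 9:m2, 10:m2 edges: (3,9,b1); (5,6,b1); (5,7,b1); (6,2,b1); (6,7,b1); (7,5,b1); (9,6,b1); (9,7,b1); (10,6,b1)
final:
nodes: 2:m1, 3:m1, 5:m1, 6:m1, 7:m2, 9:m2, 10:m2
edges: (3,9,b1); (5,6,b1); (5,7,b1); (6,2,b1); (6,7,b1); (7,5,b1); (9,6,b1); (9,7,b1); (10,6,b1)
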